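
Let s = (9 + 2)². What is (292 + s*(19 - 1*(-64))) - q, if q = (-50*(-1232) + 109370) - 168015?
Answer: 7380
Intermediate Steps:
s = 121 (s = 11² = 121)
q = 2955 (q = (61600 + 109370) - 168015 = 170970 - 168015 = 2955)
(292 + s*(19 - 1*(-64))) - q = (292 + 121*(19 - 1*(-64))) - 1*2955 = (292 + 121*(19 + 64)) - 2955 = (292 + 121*83) - 2955 = (292 + 10043) - 2955 = 10335 - 2955 = 7380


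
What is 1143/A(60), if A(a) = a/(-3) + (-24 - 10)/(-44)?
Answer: -2794/47 ≈ -59.447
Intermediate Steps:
A(a) = 17/22 - a/3 (A(a) = a*(-⅓) - 34*(-1/44) = -a/3 + 17/22 = 17/22 - a/3)
1143/A(60) = 1143/(17/22 - ⅓*60) = 1143/(17/22 - 20) = 1143/(-423/22) = 1143*(-22/423) = -2794/47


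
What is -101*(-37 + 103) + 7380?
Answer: 714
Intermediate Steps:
-101*(-37 + 103) + 7380 = -101*66 + 7380 = -6666 + 7380 = 714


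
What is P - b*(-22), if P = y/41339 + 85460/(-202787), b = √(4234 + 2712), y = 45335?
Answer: 5660517705/8383011793 + 22*√6946 ≈ 1834.2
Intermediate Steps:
b = √6946 ≈ 83.343
P = 5660517705/8383011793 (P = 45335/41339 + 85460/(-202787) = 45335*(1/41339) + 85460*(-1/202787) = 45335/41339 - 85460/202787 = 5660517705/8383011793 ≈ 0.67524)
P - b*(-22) = 5660517705/8383011793 - √6946*(-22) = 5660517705/8383011793 - (-22)*√6946 = 5660517705/8383011793 + 22*√6946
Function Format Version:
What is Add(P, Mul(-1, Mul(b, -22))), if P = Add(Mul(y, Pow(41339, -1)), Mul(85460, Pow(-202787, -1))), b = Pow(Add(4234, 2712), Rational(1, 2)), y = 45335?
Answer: Add(Rational(5660517705, 8383011793), Mul(22, Pow(6946, Rational(1, 2)))) ≈ 1834.2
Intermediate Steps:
b = Pow(6946, Rational(1, 2)) ≈ 83.343
P = Rational(5660517705, 8383011793) (P = Add(Mul(45335, Pow(41339, -1)), Mul(85460, Pow(-202787, -1))) = Add(Mul(45335, Rational(1, 41339)), Mul(85460, Rational(-1, 202787))) = Add(Rational(45335, 41339), Rational(-85460, 202787)) = Rational(5660517705, 8383011793) ≈ 0.67524)
Add(P, Mul(-1, Mul(b, -22))) = Add(Rational(5660517705, 8383011793), Mul(-1, Mul(Pow(6946, Rational(1, 2)), -22))) = Add(Rational(5660517705, 8383011793), Mul(-1, Mul(-22, Pow(6946, Rational(1, 2))))) = Add(Rational(5660517705, 8383011793), Mul(22, Pow(6946, Rational(1, 2))))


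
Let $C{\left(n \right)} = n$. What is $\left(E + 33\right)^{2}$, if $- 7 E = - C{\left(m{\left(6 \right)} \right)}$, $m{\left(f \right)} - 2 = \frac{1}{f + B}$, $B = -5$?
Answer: $\frac{54756}{49} \approx 1117.5$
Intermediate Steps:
$m{\left(f \right)} = 2 + \frac{1}{-5 + f}$ ($m{\left(f \right)} = 2 + \frac{1}{f - 5} = 2 + \frac{1}{-5 + f}$)
$E = \frac{3}{7}$ ($E = - \frac{\left(-1\right) \frac{-9 + 2 \cdot 6}{-5 + 6}}{7} = - \frac{\left(-1\right) \frac{-9 + 12}{1}}{7} = - \frac{\left(-1\right) 1 \cdot 3}{7} = - \frac{\left(-1\right) 3}{7} = \left(- \frac{1}{7}\right) \left(-3\right) = \frac{3}{7} \approx 0.42857$)
$\left(E + 33\right)^{2} = \left(\frac{3}{7} + 33\right)^{2} = \left(\frac{234}{7}\right)^{2} = \frac{54756}{49}$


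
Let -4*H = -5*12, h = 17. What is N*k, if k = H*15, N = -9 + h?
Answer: 1800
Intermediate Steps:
H = 15 (H = -(-5)*12/4 = -1/4*(-60) = 15)
N = 8 (N = -9 + 17 = 8)
k = 225 (k = 15*15 = 225)
N*k = 8*225 = 1800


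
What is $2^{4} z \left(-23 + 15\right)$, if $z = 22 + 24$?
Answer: $-5888$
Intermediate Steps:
$z = 46$
$2^{4} z \left(-23 + 15\right) = 2^{4} \cdot 46 \left(-23 + 15\right) = 16 \cdot 46 \left(-8\right) = 736 \left(-8\right) = -5888$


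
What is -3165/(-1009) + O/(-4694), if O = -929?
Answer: 15793871/4736246 ≈ 3.3347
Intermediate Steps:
-3165/(-1009) + O/(-4694) = -3165/(-1009) - 929/(-4694) = -3165*(-1/1009) - 929*(-1/4694) = 3165/1009 + 929/4694 = 15793871/4736246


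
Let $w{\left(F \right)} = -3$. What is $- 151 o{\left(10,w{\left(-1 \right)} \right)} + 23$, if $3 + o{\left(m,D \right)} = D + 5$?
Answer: $174$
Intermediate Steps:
$o{\left(m,D \right)} = 2 + D$ ($o{\left(m,D \right)} = -3 + \left(D + 5\right) = -3 + \left(5 + D\right) = 2 + D$)
$- 151 o{\left(10,w{\left(-1 \right)} \right)} + 23 = - 151 \left(2 - 3\right) + 23 = \left(-151\right) \left(-1\right) + 23 = 151 + 23 = 174$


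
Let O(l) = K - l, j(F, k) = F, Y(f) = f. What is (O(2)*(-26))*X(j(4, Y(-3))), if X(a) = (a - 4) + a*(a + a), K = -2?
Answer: 3328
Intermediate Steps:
O(l) = -2 - l
X(a) = -4 + a + 2*a² (X(a) = (-4 + a) + a*(2*a) = (-4 + a) + 2*a² = -4 + a + 2*a²)
(O(2)*(-26))*X(j(4, Y(-3))) = ((-2 - 1*2)*(-26))*(-4 + 4 + 2*4²) = ((-2 - 2)*(-26))*(-4 + 4 + 2*16) = (-4*(-26))*(-4 + 4 + 32) = 104*32 = 3328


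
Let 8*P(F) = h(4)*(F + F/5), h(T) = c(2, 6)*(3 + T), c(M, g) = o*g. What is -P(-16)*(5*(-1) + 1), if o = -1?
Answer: 2016/5 ≈ 403.20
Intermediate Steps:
c(M, g) = -g
h(T) = -18 - 6*T (h(T) = (-1*6)*(3 + T) = -6*(3 + T) = -18 - 6*T)
P(F) = -63*F/10 (P(F) = ((-18 - 6*4)*(F + F/5))/8 = ((-18 - 24)*(F + F*(⅕)))/8 = (-42*(F + F/5))/8 = (-252*F/5)/8 = -63*F/10)
-P(-16)*(5*(-1) + 1) = -(-63/10*(-16))*(5*(-1) + 1) = -504*(-5 + 1)/5 = -504*(-4)/5 = -1*(-2016/5) = 2016/5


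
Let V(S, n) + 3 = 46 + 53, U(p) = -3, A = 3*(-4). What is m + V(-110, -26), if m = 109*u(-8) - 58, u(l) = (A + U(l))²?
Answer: 24563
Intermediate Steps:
A = -12
u(l) = 225 (u(l) = (-12 - 3)² = (-15)² = 225)
V(S, n) = 96 (V(S, n) = -3 + (46 + 53) = -3 + 99 = 96)
m = 24467 (m = 109*225 - 58 = 24525 - 58 = 24467)
m + V(-110, -26) = 24467 + 96 = 24563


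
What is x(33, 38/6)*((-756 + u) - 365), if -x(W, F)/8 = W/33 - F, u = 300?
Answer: -105088/3 ≈ -35029.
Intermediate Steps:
x(W, F) = 8*F - 8*W/33 (x(W, F) = -8*(W/33 - F) = -8*(-F + W/33) = 8*F - 8*W/33)
x(33, 38/6)*((-756 + u) - 365) = (8*(38/6) - 8/33*33)*((-756 + 300) - 365) = (8*(38*(⅙)) - 8)*(-456 - 365) = (8*(19/3) - 8)*(-821) = (152/3 - 8)*(-821) = (128/3)*(-821) = -105088/3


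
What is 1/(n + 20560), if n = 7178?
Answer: 1/27738 ≈ 3.6052e-5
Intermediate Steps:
1/(n + 20560) = 1/(7178 + 20560) = 1/27738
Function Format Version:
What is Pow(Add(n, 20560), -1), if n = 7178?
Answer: Rational(1, 27738) ≈ 3.6052e-5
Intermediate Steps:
Pow(Add(n, 20560), -1) = Pow(Add(7178, 20560), -1) = Pow(27738, -1) = Rational(1, 27738)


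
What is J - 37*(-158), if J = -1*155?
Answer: 5691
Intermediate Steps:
J = -155
J - 37*(-158) = -155 - 37*(-158) = -155 + 5846 = 5691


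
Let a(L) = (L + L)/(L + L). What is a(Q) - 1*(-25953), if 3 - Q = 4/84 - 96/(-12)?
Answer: 25954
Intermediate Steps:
Q = -106/21 (Q = 3 - (4/84 - 96/(-12)) = 3 - (4*(1/84) - 96*(-1/12)) = 3 - (1/21 + 8) = 3 - 1*169/21 = 3 - 169/21 = -106/21 ≈ -5.0476)
a(L) = 1 (a(L) = (2*L)/((2*L)) = (2*L)*(1/(2*L)) = 1)
a(Q) - 1*(-25953) = 1 - 1*(-25953) = 1 + 25953 = 25954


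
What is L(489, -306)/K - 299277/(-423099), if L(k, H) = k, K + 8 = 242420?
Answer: 2694638205/3798676844 ≈ 0.70936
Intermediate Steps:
K = 242412 (K = -8 + 242420 = 242412)
L(489, -306)/K - 299277/(-423099) = 489/242412 - 299277/(-423099) = 489*(1/242412) - 299277*(-1/423099) = 163/80804 + 33253/47011 = 2694638205/3798676844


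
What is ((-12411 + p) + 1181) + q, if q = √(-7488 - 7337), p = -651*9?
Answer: -17089 + 5*I*√593 ≈ -17089.0 + 121.76*I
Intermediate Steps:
p = -5859
q = 5*I*√593 (q = √(-14825) = 5*I*√593 ≈ 121.76*I)
((-12411 + p) + 1181) + q = ((-12411 - 5859) + 1181) + 5*I*√593 = (-18270 + 1181) + 5*I*√593 = -17089 + 5*I*√593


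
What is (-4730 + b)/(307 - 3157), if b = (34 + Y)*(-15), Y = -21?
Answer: 197/114 ≈ 1.7281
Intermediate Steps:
b = -195 (b = (34 - 21)*(-15) = 13*(-15) = -195)
(-4730 + b)/(307 - 3157) = (-4730 - 195)/(307 - 3157) = -4925/(-2850) = -4925*(-1/2850) = 197/114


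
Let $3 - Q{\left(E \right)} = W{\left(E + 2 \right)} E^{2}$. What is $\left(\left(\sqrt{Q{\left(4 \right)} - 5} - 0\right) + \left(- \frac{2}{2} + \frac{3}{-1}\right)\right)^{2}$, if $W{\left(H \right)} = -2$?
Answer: $\left(4 - \sqrt{30}\right)^{2} \approx 2.1822$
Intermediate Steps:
$Q{\left(E \right)} = 3 + 2 E^{2}$ ($Q{\left(E \right)} = 3 - - 2 E^{2} = 3 + 2 E^{2}$)
$\left(\left(\sqrt{Q{\left(4 \right)} - 5} - 0\right) + \left(- \frac{2}{2} + \frac{3}{-1}\right)\right)^{2} = \left(\left(\sqrt{\left(3 + 2 \cdot 4^{2}\right) - 5} - 0\right) + \left(- \frac{2}{2} + \frac{3}{-1}\right)\right)^{2} = \left(\left(\sqrt{\left(3 + 2 \cdot 16\right) - 5} + 0\right) + \left(\left(-2\right) \frac{1}{2} + 3 \left(-1\right)\right)\right)^{2} = \left(\left(\sqrt{\left(3 + 32\right) - 5} + 0\right) - 4\right)^{2} = \left(\left(\sqrt{35 - 5} + 0\right) - 4\right)^{2} = \left(\left(\sqrt{30} + 0\right) - 4\right)^{2} = \left(\sqrt{30} - 4\right)^{2} = \left(-4 + \sqrt{30}\right)^{2}$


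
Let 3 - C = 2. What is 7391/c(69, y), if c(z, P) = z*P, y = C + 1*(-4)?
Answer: -7391/207 ≈ -35.705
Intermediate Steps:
C = 1 (C = 3 - 1*2 = 3 - 2 = 1)
y = -3 (y = 1 + 1*(-4) = 1 - 4 = -3)
c(z, P) = P*z
7391/c(69, y) = 7391/((-3*69)) = 7391/(-207) = 7391*(-1/207) = -7391/207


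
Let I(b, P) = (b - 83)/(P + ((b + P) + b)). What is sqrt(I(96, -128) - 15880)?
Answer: I*sqrt(1016333)/8 ≈ 126.02*I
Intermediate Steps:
I(b, P) = (-83 + b)/(2*P + 2*b) (I(b, P) = (-83 + b)/(P + ((P + b) + b)) = (-83 + b)/(P + (P + 2*b)) = (-83 + b)/(2*P + 2*b))
sqrt(I(96, -128) - 15880) = sqrt((-83 + 96)/(2*(-128 + 96)) - 15880) = sqrt((1/2)*13/(-32) - 15880) = sqrt((1/2)*(-1/32)*13 - 15880) = sqrt(-13/64 - 15880) = sqrt(-1016333/64) = I*sqrt(1016333)/8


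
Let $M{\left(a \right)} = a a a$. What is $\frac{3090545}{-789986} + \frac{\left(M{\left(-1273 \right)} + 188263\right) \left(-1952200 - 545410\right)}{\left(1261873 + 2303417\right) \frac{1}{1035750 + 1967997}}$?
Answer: $\frac{407503825661261356046420281}{93884306198} \approx 4.3405 \cdot 10^{15}$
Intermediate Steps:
$M{\left(a \right)} = a^{3}$ ($M{\left(a \right)} = a^{2} a = a^{3}$)
$\frac{3090545}{-789986} + \frac{\left(M{\left(-1273 \right)} + 188263\right) \left(-1952200 - 545410\right)}{\left(1261873 + 2303417\right) \frac{1}{1035750 + 1967997}} = \frac{3090545}{-789986} + \frac{\left(\left(-1273\right)^{3} + 188263\right) \left(-1952200 - 545410\right)}{\left(1261873 + 2303417\right) \frac{1}{1035750 + 1967997}} = 3090545 \left(- \frac{1}{789986}\right) + \frac{\left(-2062933417 + 188263\right) \left(-2497610\right)}{3565290 \cdot \frac{1}{3003747}} = - \frac{3090545}{789986} + \frac{\left(-2062745154\right) \left(-2497610\right)}{3565290 \cdot \frac{1}{3003747}} = - \frac{3090545}{789986} + \frac{5151932924081940}{\frac{1188430}{1001249}} = - \frac{3090545}{789986} + 5151932924081940 \cdot \frac{1001249}{1188430} = - \frac{3090545}{789986} + \frac{515836768830411834306}{118843} = \frac{407503825661261356046420281}{93884306198}$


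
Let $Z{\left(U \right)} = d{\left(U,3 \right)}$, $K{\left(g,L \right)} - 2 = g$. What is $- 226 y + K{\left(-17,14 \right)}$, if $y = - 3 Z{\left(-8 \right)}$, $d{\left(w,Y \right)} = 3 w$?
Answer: $-16287$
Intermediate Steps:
$K{\left(g,L \right)} = 2 + g$
$Z{\left(U \right)} = 3 U$
$y = 72$ ($y = - 3 \cdot 3 \left(-8\right) = \left(-3\right) \left(-24\right) = 72$)
$- 226 y + K{\left(-17,14 \right)} = \left(-226\right) 72 + \left(2 - 17\right) = -16272 - 15 = -16287$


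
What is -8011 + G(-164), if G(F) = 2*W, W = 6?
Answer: -7999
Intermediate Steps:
G(F) = 12 (G(F) = 2*6 = 12)
-8011 + G(-164) = -8011 + 12 = -7999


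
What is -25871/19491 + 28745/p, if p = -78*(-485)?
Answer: -27895409/49156302 ≈ -0.56748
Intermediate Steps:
p = 37830
-25871/19491 + 28745/p = -25871/19491 + 28745/37830 = -25871*1/19491 + 28745*(1/37830) = -25871/19491 + 5749/7566 = -27895409/49156302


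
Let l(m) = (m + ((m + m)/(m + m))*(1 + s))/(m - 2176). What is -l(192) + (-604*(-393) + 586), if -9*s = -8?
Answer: 4248979793/17856 ≈ 2.3796e+5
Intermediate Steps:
s = 8/9 (s = -⅑*(-8) = 8/9 ≈ 0.88889)
l(m) = (17/9 + m)/(-2176 + m) (l(m) = (m + ((m + m)/(m + m))*(1 + 8/9))/(m - 2176) = (m + ((2*m)/((2*m)))*(17/9))/(-2176 + m) = (m + ((2*m)*(1/(2*m)))*(17/9))/(-2176 + m) = (m + 1*(17/9))/(-2176 + m) = (m + 17/9)/(-2176 + m) = (17/9 + m)/(-2176 + m))
-l(192) + (-604*(-393) + 586) = -(17/9 + 192)/(-2176 + 192) + (-604*(-393) + 586) = -1745/((-1984)*9) + (237372 + 586) = -(-1)*1745/(1984*9) + 237958 = -1*(-1745/17856) + 237958 = 1745/17856 + 237958 = 4248979793/17856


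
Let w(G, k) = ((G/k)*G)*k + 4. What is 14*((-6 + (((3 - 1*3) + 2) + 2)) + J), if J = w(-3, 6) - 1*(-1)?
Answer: 168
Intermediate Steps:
w(G, k) = 4 + G² (w(G, k) = (G²/k)*k + 4 = G² + 4 = 4 + G²)
J = 14 (J = (4 + (-3)²) - 1*(-1) = (4 + 9) + 1 = 13 + 1 = 14)
14*((-6 + (((3 - 1*3) + 2) + 2)) + J) = 14*((-6 + (((3 - 1*3) + 2) + 2)) + 14) = 14*((-6 + (((3 - 3) + 2) + 2)) + 14) = 14*((-6 + ((0 + 2) + 2)) + 14) = 14*((-6 + (2 + 2)) + 14) = 14*((-6 + 4) + 14) = 14*(-2 + 14) = 14*12 = 168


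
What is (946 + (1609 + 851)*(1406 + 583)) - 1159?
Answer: 4892727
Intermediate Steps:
(946 + (1609 + 851)*(1406 + 583)) - 1159 = (946 + 2460*1989) - 1159 = (946 + 4892940) - 1159 = 4893886 - 1159 = 4892727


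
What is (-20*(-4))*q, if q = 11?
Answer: 880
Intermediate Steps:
(-20*(-4))*q = -20*(-4)*11 = 80*11 = 880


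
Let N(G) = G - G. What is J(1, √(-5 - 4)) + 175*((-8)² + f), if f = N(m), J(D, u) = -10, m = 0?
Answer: 11190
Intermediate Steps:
N(G) = 0
f = 0
J(1, √(-5 - 4)) + 175*((-8)² + f) = -10 + 175*((-8)² + 0) = -10 + 175*(64 + 0) = -10 + 175*64 = -10 + 11200 = 11190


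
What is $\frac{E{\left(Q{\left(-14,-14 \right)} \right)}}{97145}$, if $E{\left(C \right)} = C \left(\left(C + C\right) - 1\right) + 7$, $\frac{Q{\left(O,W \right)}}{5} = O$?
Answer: $\frac{9877}{97145} \approx 0.10167$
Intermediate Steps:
$Q{\left(O,W \right)} = 5 O$
$E{\left(C \right)} = 7 + C \left(-1 + 2 C\right)$ ($E{\left(C \right)} = C \left(2 C - 1\right) + 7 = C \left(-1 + 2 C\right) + 7 = 7 + C \left(-1 + 2 C\right)$)
$\frac{E{\left(Q{\left(-14,-14 \right)} \right)}}{97145} = \frac{7 - 5 \left(-14\right) + 2 \left(5 \left(-14\right)\right)^{2}}{97145} = \left(7 - -70 + 2 \left(-70\right)^{2}\right) \frac{1}{97145} = \left(7 + 70 + 2 \cdot 4900\right) \frac{1}{97145} = \left(7 + 70 + 9800\right) \frac{1}{97145} = 9877 \cdot \frac{1}{97145} = \frac{9877}{97145}$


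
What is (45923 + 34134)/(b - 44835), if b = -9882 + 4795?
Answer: -80057/49922 ≈ -1.6036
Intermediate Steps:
b = -5087
(45923 + 34134)/(b - 44835) = (45923 + 34134)/(-5087 - 44835) = 80057/(-49922) = 80057*(-1/49922) = -80057/49922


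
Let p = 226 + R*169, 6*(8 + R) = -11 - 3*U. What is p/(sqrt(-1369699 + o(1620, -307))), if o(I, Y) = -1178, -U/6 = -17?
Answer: 60329*I*sqrt(1370877)/8225262 ≈ 8.5877*I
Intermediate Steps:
U = 102 (U = -6*(-17) = 102)
R = -365/6 (R = -8 + (-11 - 3*102)/6 = -8 + (-11 - 306)/6 = -8 + (1/6)*(-317) = -8 - 317/6 = -365/6 ≈ -60.833)
p = -60329/6 (p = 226 - 365/6*169 = 226 - 61685/6 = -60329/6 ≈ -10055.)
p/(sqrt(-1369699 + o(1620, -307))) = -60329/(6*sqrt(-1369699 - 1178)) = -60329*(-I*sqrt(1370877)/1370877)/6 = -(-60329)*I*sqrt(1370877)/8225262 = 60329*I*sqrt(1370877)/8225262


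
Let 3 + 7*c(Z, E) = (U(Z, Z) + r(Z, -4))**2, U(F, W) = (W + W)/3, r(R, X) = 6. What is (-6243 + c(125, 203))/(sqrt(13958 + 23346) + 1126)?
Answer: -90505628/19381509 + 160756*sqrt(9326)/19381509 ≈ -3.8687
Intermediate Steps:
U(F, W) = 2*W/3 (U(F, W) = (2*W)/3 = 2*W/3)
c(Z, E) = -3/7 + (6 + 2*Z/3)**2/7 (c(Z, E) = -3/7 + (2*Z/3 + 6)**2/7 = -3/7 + (6 + 2*Z/3)**2/7)
(-6243 + c(125, 203))/(sqrt(13958 + 23346) + 1126) = (-6243 + (-3/7 + 4*(9 + 125)**2/63))/(sqrt(13958 + 23346) + 1126) = (-6243 + (-3/7 + (4/63)*134**2))/(sqrt(37304) + 1126) = (-6243 + (-3/7 + (4/63)*17956))/(2*sqrt(9326) + 1126) = (-6243 + (-3/7 + 71824/63))/(1126 + 2*sqrt(9326)) = (-6243 + 71797/63)/(1126 + 2*sqrt(9326)) = -321512/(63*(1126 + 2*sqrt(9326)))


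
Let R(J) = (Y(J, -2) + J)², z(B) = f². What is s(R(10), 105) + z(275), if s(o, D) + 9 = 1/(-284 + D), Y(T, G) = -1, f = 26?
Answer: 119392/179 ≈ 666.99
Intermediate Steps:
z(B) = 676 (z(B) = 26² = 676)
R(J) = (-1 + J)²
s(o, D) = -9 + 1/(-284 + D)
s(R(10), 105) + z(275) = (2557 - 9*105)/(-284 + 105) + 676 = (2557 - 945)/(-179) + 676 = -1/179*1612 + 676 = -1612/179 + 676 = 119392/179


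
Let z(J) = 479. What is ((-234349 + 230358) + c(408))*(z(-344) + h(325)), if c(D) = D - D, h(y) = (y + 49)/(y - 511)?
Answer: -177040760/93 ≈ -1.9037e+6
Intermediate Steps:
h(y) = (49 + y)/(-511 + y)
c(D) = 0
((-234349 + 230358) + c(408))*(z(-344) + h(325)) = ((-234349 + 230358) + 0)*(479 + (49 + 325)/(-511 + 325)) = (-3991 + 0)*(479 + 374/(-186)) = -3991*(479 - 1/186*374) = -3991*(479 - 187/93) = -3991*44360/93 = -177040760/93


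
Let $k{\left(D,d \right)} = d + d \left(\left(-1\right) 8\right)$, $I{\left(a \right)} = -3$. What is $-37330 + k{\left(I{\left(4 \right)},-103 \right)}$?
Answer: $-36609$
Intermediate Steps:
$k{\left(D,d \right)} = - 7 d$ ($k{\left(D,d \right)} = d + d \left(-8\right) = d - 8 d = - 7 d$)
$-37330 + k{\left(I{\left(4 \right)},-103 \right)} = -37330 - -721 = -37330 + 721 = -36609$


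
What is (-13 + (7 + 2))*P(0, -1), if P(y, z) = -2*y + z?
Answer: 4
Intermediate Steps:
P(y, z) = z - 2*y
(-13 + (7 + 2))*P(0, -1) = (-13 + (7 + 2))*(-1 - 2*0) = (-13 + 9)*(-1 + 0) = -4*(-1) = 4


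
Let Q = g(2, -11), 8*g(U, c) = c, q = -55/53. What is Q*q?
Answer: 605/424 ≈ 1.4269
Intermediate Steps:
q = -55/53 (q = -55*1/53 = -55/53 ≈ -1.0377)
g(U, c) = c/8
Q = -11/8 (Q = (⅛)*(-11) = -11/8 ≈ -1.3750)
Q*q = -11/8*(-55/53) = 605/424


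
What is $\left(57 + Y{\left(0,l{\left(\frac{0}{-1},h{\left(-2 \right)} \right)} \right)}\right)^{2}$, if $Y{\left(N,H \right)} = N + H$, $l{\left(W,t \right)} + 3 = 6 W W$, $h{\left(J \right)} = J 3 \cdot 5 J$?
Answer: $2916$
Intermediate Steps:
$h{\left(J \right)} = 15 J^{2}$ ($h{\left(J \right)} = 3 J 5 J = 15 J J = 15 J^{2}$)
$l{\left(W,t \right)} = -3 + 6 W^{2}$ ($l{\left(W,t \right)} = -3 + 6 W W = -3 + 6 W^{2}$)
$Y{\left(N,H \right)} = H + N$
$\left(57 + Y{\left(0,l{\left(\frac{0}{-1},h{\left(-2 \right)} \right)} \right)}\right)^{2} = \left(57 + \left(\left(-3 + 6 \left(\frac{0}{-1}\right)^{2}\right) + 0\right)\right)^{2} = \left(57 + \left(\left(-3 + 6 \left(0 \left(-1\right)\right)^{2}\right) + 0\right)\right)^{2} = \left(57 + \left(\left(-3 + 6 \cdot 0^{2}\right) + 0\right)\right)^{2} = \left(57 + \left(\left(-3 + 6 \cdot 0\right) + 0\right)\right)^{2} = \left(57 + \left(\left(-3 + 0\right) + 0\right)\right)^{2} = \left(57 + \left(-3 + 0\right)\right)^{2} = \left(57 - 3\right)^{2} = 54^{2} = 2916$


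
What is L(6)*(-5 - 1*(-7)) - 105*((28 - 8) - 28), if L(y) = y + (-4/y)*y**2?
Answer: 804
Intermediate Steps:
L(y) = -3*y (L(y) = y - 4*y = -3*y)
L(6)*(-5 - 1*(-7)) - 105*((28 - 8) - 28) = (-3*6)*(-5 - 1*(-7)) - 105*((28 - 8) - 28) = -18*(-5 + 7) - 105*(20 - 28) = -18*2 - 105*(-8) = -36 + 840 = 804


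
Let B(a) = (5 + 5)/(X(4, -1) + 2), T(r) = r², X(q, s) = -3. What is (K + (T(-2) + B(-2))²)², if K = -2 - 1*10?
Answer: 576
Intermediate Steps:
K = -12 (K = -2 - 10 = -12)
B(a) = -10 (B(a) = (5 + 5)/(-3 + 2) = 10/(-1) = 10*(-1) = -10)
(K + (T(-2) + B(-2))²)² = (-12 + ((-2)² - 10)²)² = (-12 + (4 - 10)²)² = (-12 + (-6)²)² = (-12 + 36)² = 24² = 576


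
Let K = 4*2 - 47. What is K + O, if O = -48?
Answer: -87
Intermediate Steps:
K = -39 (K = 8 - 47 = -39)
K + O = -39 - 48 = -87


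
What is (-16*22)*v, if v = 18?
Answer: -6336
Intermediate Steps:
(-16*22)*v = -16*22*18 = -352*18 = -6336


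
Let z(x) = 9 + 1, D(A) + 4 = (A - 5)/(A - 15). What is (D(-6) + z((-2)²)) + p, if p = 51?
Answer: 1208/21 ≈ 57.524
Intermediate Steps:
D(A) = -4 + (-5 + A)/(-15 + A) (D(A) = -4 + (A - 5)/(A - 15) = -4 + (-5 + A)/(-15 + A))
z(x) = 10
(D(-6) + z((-2)²)) + p = ((55 - 3*(-6))/(-15 - 6) + 10) + 51 = ((55 + 18)/(-21) + 10) + 51 = (-1/21*73 + 10) + 51 = (-73/21 + 10) + 51 = 137/21 + 51 = 1208/21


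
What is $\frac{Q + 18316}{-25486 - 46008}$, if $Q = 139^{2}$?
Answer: $- \frac{37637}{71494} \approx -0.52644$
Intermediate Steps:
$Q = 19321$
$\frac{Q + 18316}{-25486 - 46008} = \frac{19321 + 18316}{-25486 - 46008} = \frac{37637}{-25486 - 46008} = \frac{37637}{-71494} = 37637 \left(- \frac{1}{71494}\right) = - \frac{37637}{71494}$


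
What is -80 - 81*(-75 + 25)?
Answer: 3970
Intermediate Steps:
-80 - 81*(-75 + 25) = -80 - 81*(-50) = -80 + 4050 = 3970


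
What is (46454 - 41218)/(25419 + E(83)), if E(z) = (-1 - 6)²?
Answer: 1309/6367 ≈ 0.20559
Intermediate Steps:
E(z) = 49 (E(z) = (-7)² = 49)
(46454 - 41218)/(25419 + E(83)) = (46454 - 41218)/(25419 + 49) = 5236/25468 = 5236*(1/25468) = 1309/6367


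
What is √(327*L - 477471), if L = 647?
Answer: I*√265902 ≈ 515.66*I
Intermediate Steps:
√(327*L - 477471) = √(327*647 - 477471) = √(211569 - 477471) = √(-265902) = I*√265902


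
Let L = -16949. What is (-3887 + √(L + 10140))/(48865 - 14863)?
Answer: -3887/34002 + I*√6809/34002 ≈ -0.11432 + 0.0024268*I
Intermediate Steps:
(-3887 + √(L + 10140))/(48865 - 14863) = (-3887 + √(-16949 + 10140))/(48865 - 14863) = (-3887 + √(-6809))/34002 = (-3887 + I*√6809)*(1/34002) = -3887/34002 + I*√6809/34002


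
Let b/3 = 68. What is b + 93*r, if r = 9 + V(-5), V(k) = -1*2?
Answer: 855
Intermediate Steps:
b = 204 (b = 3*68 = 204)
V(k) = -2
r = 7 (r = 9 - 2 = 7)
b + 93*r = 204 + 93*7 = 204 + 651 = 855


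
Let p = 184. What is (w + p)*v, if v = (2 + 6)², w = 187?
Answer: 23744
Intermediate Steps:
v = 64 (v = 8² = 64)
(w + p)*v = (187 + 184)*64 = 371*64 = 23744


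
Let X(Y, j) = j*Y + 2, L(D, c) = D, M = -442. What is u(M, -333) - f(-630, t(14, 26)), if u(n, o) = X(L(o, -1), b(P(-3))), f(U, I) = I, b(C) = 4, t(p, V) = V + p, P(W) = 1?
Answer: -1370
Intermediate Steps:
X(Y, j) = 2 + Y*j (X(Y, j) = Y*j + 2 = 2 + Y*j)
u(n, o) = 2 + 4*o (u(n, o) = 2 + o*4 = 2 + 4*o)
u(M, -333) - f(-630, t(14, 26)) = (2 + 4*(-333)) - (26 + 14) = (2 - 1332) - 1*40 = -1330 - 40 = -1370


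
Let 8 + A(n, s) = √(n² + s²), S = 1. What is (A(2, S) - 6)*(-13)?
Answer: 182 - 13*√5 ≈ 152.93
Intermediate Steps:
A(n, s) = -8 + √(n² + s²)
(A(2, S) - 6)*(-13) = ((-8 + √(2² + 1²)) - 6)*(-13) = ((-8 + √(4 + 1)) - 6)*(-13) = ((-8 + √5) - 6)*(-13) = (-14 + √5)*(-13) = 182 - 13*√5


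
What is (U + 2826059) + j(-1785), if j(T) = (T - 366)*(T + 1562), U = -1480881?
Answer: 1824851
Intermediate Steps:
j(T) = (-366 + T)*(1562 + T)
(U + 2826059) + j(-1785) = (-1480881 + 2826059) + (-571692 + (-1785)² + 1196*(-1785)) = 1345178 + (-571692 + 3186225 - 2134860) = 1345178 + 479673 = 1824851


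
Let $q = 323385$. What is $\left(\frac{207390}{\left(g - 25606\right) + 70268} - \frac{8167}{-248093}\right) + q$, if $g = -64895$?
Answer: $\frac{1623233295605206}{5019665669} \approx 3.2338 \cdot 10^{5}$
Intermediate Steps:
$\left(\frac{207390}{\left(g - 25606\right) + 70268} - \frac{8167}{-248093}\right) + q = \left(\frac{207390}{\left(-64895 - 25606\right) + 70268} - \frac{8167}{-248093}\right) + 323385 = \left(\frac{207390}{-90501 + 70268} - - \frac{8167}{248093}\right) + 323385 = \left(\frac{207390}{-20233} + \frac{8167}{248093}\right) + 323385 = \left(207390 \left(- \frac{1}{20233}\right) + \frac{8167}{248093}\right) + 323385 = \left(- \frac{207390}{20233} + \frac{8167}{248093}\right) + 323385 = - \frac{51286764359}{5019665669} + 323385 = \frac{1623233295605206}{5019665669}$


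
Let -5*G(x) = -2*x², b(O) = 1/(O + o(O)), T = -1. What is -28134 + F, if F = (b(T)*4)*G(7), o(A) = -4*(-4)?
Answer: -2109658/75 ≈ -28129.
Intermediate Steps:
o(A) = 16
b(O) = 1/(16 + O) (b(O) = 1/(O + 16) = 1/(16 + O))
G(x) = 2*x²/5 (G(x) = -(-2)*x²/5 = 2*x²/5)
F = 392/75 (F = (4/(16 - 1))*((⅖)*7²) = (4/15)*((⅖)*49) = ((1/15)*4)*(98/5) = (4/15)*(98/5) = 392/75 ≈ 5.2267)
-28134 + F = -28134 + 392/75 = -2109658/75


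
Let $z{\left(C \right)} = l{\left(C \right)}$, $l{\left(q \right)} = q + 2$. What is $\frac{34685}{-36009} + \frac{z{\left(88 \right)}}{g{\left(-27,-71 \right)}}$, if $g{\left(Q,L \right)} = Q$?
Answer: $- \frac{154715}{36009} \approx -4.2966$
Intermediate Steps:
$l{\left(q \right)} = 2 + q$
$z{\left(C \right)} = 2 + C$
$\frac{34685}{-36009} + \frac{z{\left(88 \right)}}{g{\left(-27,-71 \right)}} = \frac{34685}{-36009} + \frac{2 + 88}{-27} = 34685 \left(- \frac{1}{36009}\right) + 90 \left(- \frac{1}{27}\right) = - \frac{34685}{36009} - \frac{10}{3} = - \frac{154715}{36009}$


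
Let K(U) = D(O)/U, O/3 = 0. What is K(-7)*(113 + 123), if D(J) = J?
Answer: 0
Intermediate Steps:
O = 0 (O = 3*0 = 0)
K(U) = 0 (K(U) = 0/U = 0)
K(-7)*(113 + 123) = 0*(113 + 123) = 0*236 = 0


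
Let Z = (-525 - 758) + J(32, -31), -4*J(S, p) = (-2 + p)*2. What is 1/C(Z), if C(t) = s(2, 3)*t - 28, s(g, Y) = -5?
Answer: 2/12609 ≈ 0.00015862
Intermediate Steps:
J(S, p) = 1 - p/2 (J(S, p) = -(-2 + p)*2/4 = -(-4 + 2*p)/4 = 1 - p/2)
Z = -2533/2 (Z = (-525 - 758) + (1 - ½*(-31)) = -1283 + (1 + 31/2) = -1283 + 33/2 = -2533/2 ≈ -1266.5)
C(t) = -28 - 5*t (C(t) = -5*t - 28 = -28 - 5*t)
1/C(Z) = 1/(-28 - 5*(-2533/2)) = 1/(-28 + 12665/2) = 1/(12609/2) = 2/12609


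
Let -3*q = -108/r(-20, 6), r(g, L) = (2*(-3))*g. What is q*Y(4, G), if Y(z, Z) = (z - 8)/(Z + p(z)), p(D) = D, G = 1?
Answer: -6/25 ≈ -0.24000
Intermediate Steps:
r(g, L) = -6*g
Y(z, Z) = (-8 + z)/(Z + z) (Y(z, Z) = (z - 8)/(Z + z) = (-8 + z)/(Z + z))
q = 3/10 (q = -(-36)/((-6*(-20))) = -(-36)/120 = -⅓*(-9/10) = 3/10 ≈ 0.30000)
q*Y(4, G) = 3*((-8 + 4)/(1 + 4))/10 = 3*(-4/5)/10 = 3*((⅕)*(-4))/10 = (3/10)*(-⅘) = -6/25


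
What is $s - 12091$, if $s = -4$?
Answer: $-12095$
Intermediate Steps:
$s - 12091 = -4 - 12091 = -12095$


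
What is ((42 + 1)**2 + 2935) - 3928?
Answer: 856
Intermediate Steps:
((42 + 1)**2 + 2935) - 3928 = (43**2 + 2935) - 3928 = (1849 + 2935) - 3928 = 4784 - 3928 = 856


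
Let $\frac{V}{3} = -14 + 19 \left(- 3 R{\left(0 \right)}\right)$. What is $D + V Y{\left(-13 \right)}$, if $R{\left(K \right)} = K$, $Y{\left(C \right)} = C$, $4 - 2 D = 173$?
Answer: $\frac{923}{2} \approx 461.5$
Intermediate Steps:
$D = - \frac{169}{2}$ ($D = 2 - \frac{173}{2} = - \frac{169}{2} \approx -84.5$)
$V = -42$ ($V = 3 \left(-14 + 19 \left(\left(-3\right) 0\right)\right) = 3 \left(-14 + 19 \cdot 0\right) = 3 \left(-14 + 0\right) = 3 \left(-14\right) = -42$)
$D + V Y{\left(-13 \right)} = - \frac{169}{2} - -546 = - \frac{169}{2} + 546 = \frac{923}{2}$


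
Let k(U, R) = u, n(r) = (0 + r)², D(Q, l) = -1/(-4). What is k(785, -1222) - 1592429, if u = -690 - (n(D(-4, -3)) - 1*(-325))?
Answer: -25495105/16 ≈ -1.5934e+6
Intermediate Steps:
D(Q, l) = ¼ (D(Q, l) = -1*(-¼) = ¼)
n(r) = r²
u = -16241/16 (u = -690 - ((¼)² - 1*(-325)) = -690 - (1/16 + 325) = -690 - 1*5201/16 = -690 - 5201/16 = -16241/16 ≈ -1015.1)
k(U, R) = -16241/16
k(785, -1222) - 1592429 = -16241/16 - 1592429 = -25495105/16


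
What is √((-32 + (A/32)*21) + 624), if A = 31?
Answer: √39190/8 ≈ 24.746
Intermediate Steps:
√((-32 + (A/32)*21) + 624) = √((-32 + (31/32)*21) + 624) = √((-32 + 651/32) + 624) = √(-373/32 + 624) = √(19595/32) = √39190/8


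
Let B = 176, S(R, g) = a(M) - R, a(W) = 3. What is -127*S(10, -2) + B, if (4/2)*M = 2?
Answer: 1065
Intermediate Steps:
M = 1 (M = (½)*2 = 1)
S(R, g) = 3 - R
-127*S(10, -2) + B = -127*(3 - 1*10) + 176 = -127*(3 - 10) + 176 = -127*(-7) + 176 = 889 + 176 = 1065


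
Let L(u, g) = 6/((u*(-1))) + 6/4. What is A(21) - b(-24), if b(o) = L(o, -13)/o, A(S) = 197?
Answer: 18919/96 ≈ 197.07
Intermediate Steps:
L(u, g) = 3/2 - 6/u (L(u, g) = 6/((-u)) + 6*(1/4) = 6*(-1/u) + 3/2 = -6/u + 3/2 = 3/2 - 6/u)
b(o) = (3/2 - 6/o)/o
A(21) - b(-24) = 197 - 3*(-4 - 24)/(2*(-24)**2) = 197 - 3*(-28)/(2*576) = 197 - 1*(-7/96) = 197 + 7/96 = 18919/96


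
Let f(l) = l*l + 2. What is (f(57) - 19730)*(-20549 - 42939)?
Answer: 1046218752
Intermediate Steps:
f(l) = 2 + l**2 (f(l) = l**2 + 2 = 2 + l**2)
(f(57) - 19730)*(-20549 - 42939) = ((2 + 57**2) - 19730)*(-20549 - 42939) = ((2 + 3249) - 19730)*(-63488) = (3251 - 19730)*(-63488) = -16479*(-63488) = 1046218752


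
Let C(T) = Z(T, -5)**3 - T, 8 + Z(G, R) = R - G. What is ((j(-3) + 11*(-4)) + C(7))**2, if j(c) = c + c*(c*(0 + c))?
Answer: 65302561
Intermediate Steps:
Z(G, R) = -8 + R - G (Z(G, R) = -8 + (R - G) = -8 + R - G)
j(c) = c + c**3 (j(c) = c + c*(c*c) = c + c*c**2 = c + c**3)
C(T) = (-13 - T)**3 - T (C(T) = (-8 - 5 - T)**3 - T = (-13 - T)**3 - T)
((j(-3) + 11*(-4)) + C(7))**2 = (((-3 + (-3)**3) + 11*(-4)) + (-1*7 - (13 + 7)**3))**2 = (((-3 - 27) - 44) + (-7 - 1*20**3))**2 = ((-30 - 44) + (-7 - 1*8000))**2 = (-74 + (-7 - 8000))**2 = (-74 - 8007)**2 = (-8081)**2 = 65302561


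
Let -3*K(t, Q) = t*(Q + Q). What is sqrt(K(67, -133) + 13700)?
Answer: sqrt(176766)/3 ≈ 140.15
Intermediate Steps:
K(t, Q) = -2*Q*t/3 (K(t, Q) = -t*(Q + Q)/3 = -t*2*Q/3 = -2*Q*t/3)
sqrt(K(67, -133) + 13700) = sqrt(-2/3*(-133)*67 + 13700) = sqrt(17822/3 + 13700) = sqrt(58922/3) = sqrt(176766)/3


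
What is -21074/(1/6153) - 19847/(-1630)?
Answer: -211359345013/1630 ≈ -1.2967e+8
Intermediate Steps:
-21074/(1/6153) - 19847/(-1630) = -21074/1/6153 - 19847*(-1/1630) = -21074*6153 + 19847/1630 = -129668322 + 19847/1630 = -211359345013/1630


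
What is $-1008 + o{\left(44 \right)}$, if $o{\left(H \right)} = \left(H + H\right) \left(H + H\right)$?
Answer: $6736$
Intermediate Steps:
$o{\left(H \right)} = 4 H^{2}$ ($o{\left(H \right)} = 2 H 2 H = 4 H^{2}$)
$-1008 + o{\left(44 \right)} = -1008 + 4 \cdot 44^{2} = -1008 + 4 \cdot 1936 = -1008 + 7744 = 6736$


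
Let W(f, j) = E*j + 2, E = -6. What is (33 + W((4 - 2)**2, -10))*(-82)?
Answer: -7790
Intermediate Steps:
W(f, j) = 2 - 6*j (W(f, j) = -6*j + 2 = 2 - 6*j)
(33 + W((4 - 2)**2, -10))*(-82) = (33 + (2 - 6*(-10)))*(-82) = (33 + (2 + 60))*(-82) = (33 + 62)*(-82) = 95*(-82) = -7790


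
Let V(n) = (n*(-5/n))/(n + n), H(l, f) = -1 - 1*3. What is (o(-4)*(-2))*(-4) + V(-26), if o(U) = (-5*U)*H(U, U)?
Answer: -33275/52 ≈ -639.90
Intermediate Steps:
H(l, f) = -4 (H(l, f) = -1 - 3 = -4)
o(U) = 20*U (o(U) = -5*U*(-4) = 20*U)
V(n) = -5/(2*n) (V(n) = -5*1/(2*n) = -5/(2*n))
(o(-4)*(-2))*(-4) + V(-26) = ((20*(-4))*(-2))*(-4) - 5/2/(-26) = -80*(-2)*(-4) - 5/2*(-1/26) = 160*(-4) + 5/52 = -640 + 5/52 = -33275/52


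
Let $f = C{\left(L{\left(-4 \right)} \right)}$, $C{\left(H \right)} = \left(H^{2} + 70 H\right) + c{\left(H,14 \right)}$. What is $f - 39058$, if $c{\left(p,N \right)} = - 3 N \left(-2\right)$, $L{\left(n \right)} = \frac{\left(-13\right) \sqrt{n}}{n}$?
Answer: $- \frac{156065}{4} + 455 i \approx -39016.0 + 455.0 i$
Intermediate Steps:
$L{\left(n \right)} = - \frac{13}{\sqrt{n}}$
$c{\left(p,N \right)} = 6 N$
$C{\left(H \right)} = 84 + H^{2} + 70 H$ ($C{\left(H \right)} = \left(H^{2} + 70 H\right) + 6 \cdot 14 = \left(H^{2} + 70 H\right) + 84 = 84 + H^{2} + 70 H$)
$f = \frac{167}{4} + 455 i$ ($f = 84 + \left(- \frac{13}{2 i}\right)^{2} + 70 \left(- \frac{13}{2 i}\right) = 84 + \left(- 13 \left(- \frac{i}{2}\right)\right)^{2} + 70 \left(- 13 \left(- \frac{i}{2}\right)\right) = 84 + \left(\frac{13 i}{2}\right)^{2} + 70 \frac{13 i}{2} = 84 - \frac{169}{4} + 455 i = \frac{167}{4} + 455 i \approx 41.75 + 455.0 i$)
$f - 39058 = \left(\frac{167}{4} + 455 i\right) - 39058 = - \frac{156065}{4} + 455 i$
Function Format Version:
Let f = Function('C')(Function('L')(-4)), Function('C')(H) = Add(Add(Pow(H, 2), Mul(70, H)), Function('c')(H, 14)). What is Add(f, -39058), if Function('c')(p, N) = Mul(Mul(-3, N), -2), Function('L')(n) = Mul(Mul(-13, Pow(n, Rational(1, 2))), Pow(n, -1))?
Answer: Add(Rational(-156065, 4), Mul(455, I)) ≈ Add(-39016., Mul(455.00, I))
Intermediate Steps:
Function('L')(n) = Mul(-13, Pow(n, Rational(-1, 2)))
Function('c')(p, N) = Mul(6, N)
Function('C')(H) = Add(84, Pow(H, 2), Mul(70, H)) (Function('C')(H) = Add(Add(Pow(H, 2), Mul(70, H)), Mul(6, 14)) = Add(Add(Pow(H, 2), Mul(70, H)), 84) = Add(84, Pow(H, 2), Mul(70, H)))
f = Add(Rational(167, 4), Mul(455, I)) (f = Add(84, Pow(Mul(-13, Pow(-4, Rational(-1, 2))), 2), Mul(70, Mul(-13, Pow(-4, Rational(-1, 2))))) = Add(84, Pow(Mul(-13, Mul(Rational(-1, 2), I)), 2), Mul(70, Mul(-13, Mul(Rational(-1, 2), I)))) = Add(84, Pow(Mul(Rational(13, 2), I), 2), Mul(70, Mul(Rational(13, 2), I))) = Add(84, Rational(-169, 4), Mul(455, I)) = Add(Rational(167, 4), Mul(455, I)) ≈ Add(41.750, Mul(455.00, I)))
Add(f, -39058) = Add(Add(Rational(167, 4), Mul(455, I)), -39058) = Add(Rational(-156065, 4), Mul(455, I))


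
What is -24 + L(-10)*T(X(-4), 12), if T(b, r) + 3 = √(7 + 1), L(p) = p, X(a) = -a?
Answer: 6 - 20*√2 ≈ -22.284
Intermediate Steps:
T(b, r) = -3 + 2*√2 (T(b, r) = -3 + √(7 + 1) = -3 + √8 = -3 + 2*√2)
-24 + L(-10)*T(X(-4), 12) = -24 - 10*(-3 + 2*√2) = -24 + (30 - 20*√2) = 6 - 20*√2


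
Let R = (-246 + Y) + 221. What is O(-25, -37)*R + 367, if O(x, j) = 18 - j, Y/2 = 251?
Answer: 26602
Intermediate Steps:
Y = 502 (Y = 2*251 = 502)
R = 477 (R = (-246 + 502) + 221 = 256 + 221 = 477)
O(-25, -37)*R + 367 = (18 - 1*(-37))*477 + 367 = (18 + 37)*477 + 367 = 55*477 + 367 = 26235 + 367 = 26602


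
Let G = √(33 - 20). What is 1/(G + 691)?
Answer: 691/477468 - √13/477468 ≈ 0.0014397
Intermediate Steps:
G = √13 ≈ 3.6056
1/(G + 691) = 1/(√13 + 691) = 1/(691 + √13)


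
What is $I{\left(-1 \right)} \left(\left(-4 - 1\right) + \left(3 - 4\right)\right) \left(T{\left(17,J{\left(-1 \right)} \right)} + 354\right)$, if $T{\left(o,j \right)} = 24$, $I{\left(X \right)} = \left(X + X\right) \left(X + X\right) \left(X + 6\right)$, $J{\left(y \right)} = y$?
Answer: $-45360$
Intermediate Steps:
$I{\left(X \right)} = 4 X^{2} \left(6 + X\right)$ ($I{\left(X \right)} = 2 X 2 X \left(6 + X\right) = 4 X^{2} \left(6 + X\right)$)
$I{\left(-1 \right)} \left(\left(-4 - 1\right) + \left(3 - 4\right)\right) \left(T{\left(17,J{\left(-1 \right)} \right)} + 354\right) = 4 \left(-1\right)^{2} \left(6 - 1\right) \left(\left(-4 - 1\right) + \left(3 - 4\right)\right) \left(24 + 354\right) = 4 \cdot 1 \cdot 5 \left(-5 - 1\right) 378 = 20 \left(-6\right) 378 = \left(-120\right) 378 = -45360$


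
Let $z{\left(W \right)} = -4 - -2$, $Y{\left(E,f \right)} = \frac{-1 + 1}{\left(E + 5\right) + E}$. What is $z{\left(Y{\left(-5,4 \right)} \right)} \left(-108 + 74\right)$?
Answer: $68$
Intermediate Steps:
$Y{\left(E,f \right)} = 0$ ($Y{\left(E,f \right)} = \frac{0}{\left(5 + E\right) + E} = \frac{0}{5 + 2 E} = 0$)
$z{\left(W \right)} = -2$ ($z{\left(W \right)} = -4 + 2 = -2$)
$z{\left(Y{\left(-5,4 \right)} \right)} \left(-108 + 74\right) = - 2 \left(-108 + 74\right) = \left(-2\right) \left(-34\right) = 68$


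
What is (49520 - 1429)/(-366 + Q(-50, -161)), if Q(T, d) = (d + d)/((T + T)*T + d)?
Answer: -232712349/1771396 ≈ -131.37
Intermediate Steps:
Q(T, d) = 2*d/(d + 2*T²) (Q(T, d) = (2*d)/((2*T)*T + d) = (2*d)/(2*T² + d) = (2*d)/(d + 2*T²) = 2*d/(d + 2*T²))
(49520 - 1429)/(-366 + Q(-50, -161)) = (49520 - 1429)/(-366 + 2*(-161)/(-161 + 2*(-50)²)) = 48091/(-366 + 2*(-161)/(-161 + 2*2500)) = 48091/(-366 + 2*(-161)/(-161 + 5000)) = 48091/(-366 + 2*(-161)/4839) = 48091/(-366 + 2*(-161)*(1/4839)) = 48091/(-366 - 322/4839) = 48091/(-1771396/4839) = 48091*(-4839/1771396) = -232712349/1771396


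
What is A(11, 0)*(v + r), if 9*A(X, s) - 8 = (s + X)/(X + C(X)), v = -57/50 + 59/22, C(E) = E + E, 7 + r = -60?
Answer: -18001/297 ≈ -60.609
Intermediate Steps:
r = -67 (r = -7 - 60 = -67)
C(E) = 2*E
v = 424/275 (v = -57*1/50 + 59*(1/22) = -57/50 + 59/22 = 424/275 ≈ 1.5418)
A(X, s) = 8/9 + (X + s)/(27*X) (A(X, s) = 8/9 + ((s + X)/(X + 2*X))/9 = 8/9 + ((X + s)/((3*X)))/9 = 8/9 + ((X + s)*(1/(3*X)))/9 = 8/9 + ((X + s)/(3*X))/9 = 8/9 + (X + s)/(27*X))
A(11, 0)*(v + r) = ((1/27)*(0 + 25*11)/11)*(424/275 - 67) = ((1/27)*(1/11)*(0 + 275))*(-18001/275) = ((1/27)*(1/11)*275)*(-18001/275) = (25/27)*(-18001/275) = -18001/297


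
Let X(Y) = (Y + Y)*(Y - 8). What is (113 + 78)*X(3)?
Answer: -5730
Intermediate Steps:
X(Y) = 2*Y*(-8 + Y) (X(Y) = (2*Y)*(-8 + Y) = 2*Y*(-8 + Y))
(113 + 78)*X(3) = (113 + 78)*(2*3*(-8 + 3)) = 191*(2*3*(-5)) = 191*(-30) = -5730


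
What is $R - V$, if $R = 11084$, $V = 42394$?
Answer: $-31310$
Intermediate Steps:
$R - V = 11084 - 42394 = -31310$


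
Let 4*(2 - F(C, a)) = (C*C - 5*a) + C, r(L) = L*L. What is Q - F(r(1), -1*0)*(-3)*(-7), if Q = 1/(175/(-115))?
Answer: -2251/70 ≈ -32.157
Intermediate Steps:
Q = -23/35 (Q = 1/(175*(-1/115)) = 1/(-35/23) = -23/35 ≈ -0.65714)
r(L) = L**2
F(C, a) = 2 - C/4 - C**2/4 + 5*a/4 (F(C, a) = 2 - ((C*C - 5*a) + C)/4 = 2 - ((C**2 - 5*a) + C)/4 = 2 - (C + C**2 - 5*a)/4 = 2 + (-C/4 - C**2/4 + 5*a/4) = 2 - C/4 - C**2/4 + 5*a/4)
Q - F(r(1), -1*0)*(-3)*(-7) = -23/35 - (2 - 1/4*1**2 - (1**2)**2/4 + 5*(-1*0)/4)*(-3)*(-7) = -23/35 - (2 - 1/4*1 - 1/4*1**2 + (5/4)*0)*(-3)*(-7) = -23/35 - (2 - 1/4 - 1/4*1 + 0)*(-3)*(-7) = -23/35 - (2 - 1/4 - 1/4 + 0)*(-3)*(-7) = -23/35 - (3/2)*(-3)*(-7) = -23/35 - (-9)*(-7)/2 = -23/35 - 1*63/2 = -23/35 - 63/2 = -2251/70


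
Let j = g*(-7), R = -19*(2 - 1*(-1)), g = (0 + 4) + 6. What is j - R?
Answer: -13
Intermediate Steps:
g = 10 (g = 4 + 6 = 10)
R = -57 (R = -19*(2 + 1) = -19*3 = -57)
j = -70 (j = 10*(-7) = -70)
j - R = -70 - 1*(-57) = -70 + 57 = -13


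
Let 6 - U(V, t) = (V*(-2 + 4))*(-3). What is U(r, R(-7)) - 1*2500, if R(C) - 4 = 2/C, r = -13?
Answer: -2572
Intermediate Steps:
R(C) = 4 + 2/C
U(V, t) = 6 + 6*V (U(V, t) = 6 - V*(-2 + 4)*(-3) = 6 - V*2*(-3) = 6 - 2*V*(-3) = 6 - (-6)*V = 6 + 6*V)
U(r, R(-7)) - 1*2500 = (6 + 6*(-13)) - 1*2500 = (6 - 78) - 2500 = -72 - 2500 = -2572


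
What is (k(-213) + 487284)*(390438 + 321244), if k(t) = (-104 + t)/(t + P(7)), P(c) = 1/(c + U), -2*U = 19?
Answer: 370027393567066/1067 ≈ 3.4679e+11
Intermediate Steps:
U = -19/2 (U = -½*19 = -19/2 ≈ -9.5000)
P(c) = 1/(-19/2 + c) (P(c) = 1/(c - 19/2) = 1/(-19/2 + c))
k(t) = (-104 + t)/(-⅖ + t) (k(t) = (-104 + t)/(t + 2/(-19 + 2*7)) = (-104 + t)/(t + 2/(-19 + 14)) = (-104 + t)/(t + 2/(-5)) = (-104 + t)/(t + 2*(-⅕)) = (-104 + t)/(t - ⅖) = (-104 + t)/(-⅖ + t))
(k(-213) + 487284)*(390438 + 321244) = (5*(-104 - 213)/(-2 + 5*(-213)) + 487284)*(390438 + 321244) = (5*(-317)/(-2 - 1065) + 487284)*711682 = (5*(-317)/(-1067) + 487284)*711682 = (5*(-1/1067)*(-317) + 487284)*711682 = (1585/1067 + 487284)*711682 = (519933613/1067)*711682 = 370027393567066/1067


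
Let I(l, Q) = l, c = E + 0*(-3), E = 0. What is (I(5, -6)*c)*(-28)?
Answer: 0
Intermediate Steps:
c = 0 (c = 0 + 0*(-3) = 0 + 0 = 0)
(I(5, -6)*c)*(-28) = (5*0)*(-28) = 0*(-28) = 0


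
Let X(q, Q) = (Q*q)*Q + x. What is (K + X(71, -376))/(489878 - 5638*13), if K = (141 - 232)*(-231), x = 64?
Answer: 10058781/416584 ≈ 24.146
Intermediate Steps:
X(q, Q) = 64 + q*Q² (X(q, Q) = (Q*q)*Q + 64 = q*Q² + 64 = 64 + q*Q²)
K = 21021 (K = -91*(-231) = 21021)
(K + X(71, -376))/(489878 - 5638*13) = (21021 + (64 + 71*(-376)²))/(489878 - 5638*13) = (21021 + (64 + 71*141376))/(489878 - 73294) = (21021 + (64 + 10037696))/416584 = (21021 + 10037760)*(1/416584) = 10058781*(1/416584) = 10058781/416584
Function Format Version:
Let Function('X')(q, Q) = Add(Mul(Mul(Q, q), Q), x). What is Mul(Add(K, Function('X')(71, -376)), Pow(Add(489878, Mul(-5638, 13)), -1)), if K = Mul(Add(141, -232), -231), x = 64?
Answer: Rational(10058781, 416584) ≈ 24.146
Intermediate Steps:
Function('X')(q, Q) = Add(64, Mul(q, Pow(Q, 2))) (Function('X')(q, Q) = Add(Mul(Mul(Q, q), Q), 64) = Add(Mul(q, Pow(Q, 2)), 64) = Add(64, Mul(q, Pow(Q, 2))))
K = 21021 (K = Mul(-91, -231) = 21021)
Mul(Add(K, Function('X')(71, -376)), Pow(Add(489878, Mul(-5638, 13)), -1)) = Mul(Add(21021, Add(64, Mul(71, Pow(-376, 2)))), Pow(Add(489878, Mul(-5638, 13)), -1)) = Mul(Add(21021, Add(64, Mul(71, 141376))), Pow(Add(489878, -73294), -1)) = Mul(Add(21021, Add(64, 10037696)), Pow(416584, -1)) = Mul(Add(21021, 10037760), Rational(1, 416584)) = Mul(10058781, Rational(1, 416584)) = Rational(10058781, 416584)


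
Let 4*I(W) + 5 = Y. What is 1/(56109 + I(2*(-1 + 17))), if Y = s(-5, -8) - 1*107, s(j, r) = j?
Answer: 4/224319 ≈ 1.7832e-5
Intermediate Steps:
Y = -112 (Y = -5 - 1*107 = -5 - 107 = -112)
I(W) = -117/4 (I(W) = -5/4 + (1/4)*(-112) = -5/4 - 28 = -117/4)
1/(56109 + I(2*(-1 + 17))) = 1/(56109 - 117/4) = 1/(224319/4) = 4/224319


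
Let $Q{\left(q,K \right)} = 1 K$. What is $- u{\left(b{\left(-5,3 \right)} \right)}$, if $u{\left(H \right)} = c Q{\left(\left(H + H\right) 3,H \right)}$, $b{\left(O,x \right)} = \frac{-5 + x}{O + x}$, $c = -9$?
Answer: $9$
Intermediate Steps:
$Q{\left(q,K \right)} = K$
$b{\left(O,x \right)} = \frac{-5 + x}{O + x}$
$u{\left(H \right)} = - 9 H$
$- u{\left(b{\left(-5,3 \right)} \right)} = - \left(-9\right) \frac{-5 + 3}{-5 + 3} = - \left(-9\right) \frac{1}{-2} \left(-2\right) = - \left(-9\right) \left(\left(- \frac{1}{2}\right) \left(-2\right)\right) = - \left(-9\right) 1 = \left(-1\right) \left(-9\right) = 9$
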